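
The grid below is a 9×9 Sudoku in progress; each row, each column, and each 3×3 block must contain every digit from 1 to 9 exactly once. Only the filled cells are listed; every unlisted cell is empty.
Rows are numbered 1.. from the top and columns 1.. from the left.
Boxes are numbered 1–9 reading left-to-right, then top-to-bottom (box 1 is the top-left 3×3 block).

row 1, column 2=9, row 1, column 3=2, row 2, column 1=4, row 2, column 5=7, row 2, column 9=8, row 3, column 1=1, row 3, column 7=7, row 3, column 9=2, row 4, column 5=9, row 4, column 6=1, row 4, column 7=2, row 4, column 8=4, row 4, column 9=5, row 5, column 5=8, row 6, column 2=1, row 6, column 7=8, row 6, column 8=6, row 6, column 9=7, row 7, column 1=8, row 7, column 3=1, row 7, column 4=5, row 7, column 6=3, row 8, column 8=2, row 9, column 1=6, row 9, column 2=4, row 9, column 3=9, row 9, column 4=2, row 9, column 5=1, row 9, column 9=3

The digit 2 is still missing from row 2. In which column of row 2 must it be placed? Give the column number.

6

Consider where 2 can go in row 2.
row 2, column 2 is out (box 1 already has a 2).
row 2, column 3 is out (column 3 already has a 2).
row 2, column 4 is out (column 4 already has a 2).
row 2, column 7 is out (column 7 already has a 2).
row 2, column 8 is out (column 8 already has a 2).
So the only cell in row 2 that can hold 2 is row 2, column 6.
That is column 6.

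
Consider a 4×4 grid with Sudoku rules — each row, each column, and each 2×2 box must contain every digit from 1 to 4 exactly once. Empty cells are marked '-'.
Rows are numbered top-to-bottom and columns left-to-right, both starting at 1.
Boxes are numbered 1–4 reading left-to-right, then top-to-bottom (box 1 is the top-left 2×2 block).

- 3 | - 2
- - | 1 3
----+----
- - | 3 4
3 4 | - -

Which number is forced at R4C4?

Row 4 already contains {3, 4}.
Column 4 already contains {2, 3, 4}.
Its 2×2 block (box 4) already contains {3, 4}.
The only value from 1–4 not eliminated is 1, so R4C4 = 1.

1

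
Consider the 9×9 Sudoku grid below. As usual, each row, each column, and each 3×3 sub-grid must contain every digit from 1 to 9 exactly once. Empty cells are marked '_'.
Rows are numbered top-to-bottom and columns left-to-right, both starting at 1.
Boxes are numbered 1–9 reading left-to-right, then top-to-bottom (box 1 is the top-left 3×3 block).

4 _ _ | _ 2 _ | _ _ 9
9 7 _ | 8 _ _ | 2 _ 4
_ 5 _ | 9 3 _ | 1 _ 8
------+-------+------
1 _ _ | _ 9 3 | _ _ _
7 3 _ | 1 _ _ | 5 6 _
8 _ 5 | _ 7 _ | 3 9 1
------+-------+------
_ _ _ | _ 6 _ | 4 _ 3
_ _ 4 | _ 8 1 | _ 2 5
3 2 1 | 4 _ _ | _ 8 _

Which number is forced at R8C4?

3

Cell R8C4 itself could take any of {3, 7} by direct elimination.
Consider where 3 can go in box 8.
R7C4 is out (row 7 already has a 3).
R7C6 is out (row 7 already has a 3).
R9C5 is out (row 9 already has a 3).
R9C6 is out (row 9 already has a 3).
So the only cell in box 8 that can hold 3 is R8C4.
Therefore R8C4 = 3.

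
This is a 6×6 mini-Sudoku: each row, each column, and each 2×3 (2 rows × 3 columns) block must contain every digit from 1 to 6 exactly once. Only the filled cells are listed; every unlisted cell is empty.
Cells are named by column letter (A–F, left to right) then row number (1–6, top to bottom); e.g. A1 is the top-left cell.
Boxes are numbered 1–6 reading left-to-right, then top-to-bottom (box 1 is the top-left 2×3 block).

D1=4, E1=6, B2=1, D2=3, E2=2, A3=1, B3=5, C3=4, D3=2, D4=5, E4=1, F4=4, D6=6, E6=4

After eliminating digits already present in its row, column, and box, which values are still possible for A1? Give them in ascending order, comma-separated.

Row 1 already contains {4, 6}.
Column A already contains {1}.
Its 2×3 block (box 1) already contains {1}.
Removing those from 1–6 leaves {2, 3, 5} as the candidates for A1.

2,3,5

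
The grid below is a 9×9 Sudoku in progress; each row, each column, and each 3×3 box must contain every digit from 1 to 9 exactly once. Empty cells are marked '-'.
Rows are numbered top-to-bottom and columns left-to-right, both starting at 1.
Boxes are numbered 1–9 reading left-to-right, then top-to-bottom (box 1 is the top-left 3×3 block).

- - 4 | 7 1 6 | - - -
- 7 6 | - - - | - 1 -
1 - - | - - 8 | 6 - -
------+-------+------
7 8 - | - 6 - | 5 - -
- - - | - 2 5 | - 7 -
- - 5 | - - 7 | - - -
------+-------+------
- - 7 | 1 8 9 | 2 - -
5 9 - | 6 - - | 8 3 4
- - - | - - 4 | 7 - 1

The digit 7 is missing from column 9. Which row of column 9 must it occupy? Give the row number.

Consider where 7 can go in column 9.
R1C9 is out (row 1 already has a 7). R2C9 is out (row 2 already has a 7). R4C9 is out (row 4 already has a 7). R5C9 is out (row 5 already has a 7). The remaining empty cells in column 9 are similarly blocked.
So the only cell in column 9 that can hold 7 is R3C9.
That is row 3.

3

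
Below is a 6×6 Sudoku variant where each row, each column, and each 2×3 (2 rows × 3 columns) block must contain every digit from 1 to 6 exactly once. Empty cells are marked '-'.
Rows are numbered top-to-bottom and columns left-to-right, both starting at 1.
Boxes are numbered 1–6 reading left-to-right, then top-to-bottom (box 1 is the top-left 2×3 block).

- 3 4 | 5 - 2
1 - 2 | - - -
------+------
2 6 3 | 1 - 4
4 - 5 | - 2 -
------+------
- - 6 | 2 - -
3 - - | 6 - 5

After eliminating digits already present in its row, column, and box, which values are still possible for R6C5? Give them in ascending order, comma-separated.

Row 6 already contains {3, 5, 6}.
Column 5 already contains {2}.
Its 2×3 block (box 6) already contains {2, 5, 6}.
Removing those from 1–6 leaves {1, 4} as the candidates for R6C5.

1,4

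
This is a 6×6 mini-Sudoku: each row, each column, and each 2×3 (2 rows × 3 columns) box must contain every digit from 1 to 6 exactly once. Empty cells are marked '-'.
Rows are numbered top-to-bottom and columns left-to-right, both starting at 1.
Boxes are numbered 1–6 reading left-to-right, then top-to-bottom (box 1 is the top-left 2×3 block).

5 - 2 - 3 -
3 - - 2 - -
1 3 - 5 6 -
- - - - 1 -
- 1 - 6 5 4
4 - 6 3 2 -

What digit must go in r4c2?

2

Cell r4c2 itself could take any of {2, 4, 5, 6} by direct elimination.
Consider where 2 can go in column 2.
r1c2 is out (row 1 already has a 2).
r2c2 is out (row 2 already has a 2).
r6c2 is out (row 6 already has a 2).
So the only cell in column 2 that can hold 2 is r4c2.
Therefore r4c2 = 2.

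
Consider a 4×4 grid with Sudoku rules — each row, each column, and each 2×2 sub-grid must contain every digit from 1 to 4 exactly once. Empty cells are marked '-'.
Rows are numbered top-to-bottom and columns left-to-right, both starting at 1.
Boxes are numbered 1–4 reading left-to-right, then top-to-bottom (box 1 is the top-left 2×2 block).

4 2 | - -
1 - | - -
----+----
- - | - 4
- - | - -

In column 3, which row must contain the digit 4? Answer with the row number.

2

Consider where 4 can go in column 3.
r1c3 is out (row 1 already has a 4).
r3c3 is out (row 3 already has a 4).
r4c3 is out (box 4 already has a 4).
So the only cell in column 3 that can hold 4 is r2c3.
That is row 2.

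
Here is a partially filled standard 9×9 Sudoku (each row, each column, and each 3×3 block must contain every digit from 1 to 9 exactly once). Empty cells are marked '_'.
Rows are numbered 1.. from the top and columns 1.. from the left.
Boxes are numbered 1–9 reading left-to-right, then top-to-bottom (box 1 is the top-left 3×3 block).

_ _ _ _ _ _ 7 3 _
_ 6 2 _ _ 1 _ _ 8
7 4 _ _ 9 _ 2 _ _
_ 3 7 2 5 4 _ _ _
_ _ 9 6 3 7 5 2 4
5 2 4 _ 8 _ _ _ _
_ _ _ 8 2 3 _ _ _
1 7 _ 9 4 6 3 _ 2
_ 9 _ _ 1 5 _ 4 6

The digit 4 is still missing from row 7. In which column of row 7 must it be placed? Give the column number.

1

Consider where 4 can go in row 7.
row 7, column 2 is out (column 2 already has a 4).
row 7, column 3 is out (column 3 already has a 4).
row 7, column 7 is out (box 9 already has a 4).
row 7, column 8 is out (column 8 already has a 4).
row 7, column 9 is out (column 9 already has a 4).
So the only cell in row 7 that can hold 4 is row 7, column 1.
That is column 1.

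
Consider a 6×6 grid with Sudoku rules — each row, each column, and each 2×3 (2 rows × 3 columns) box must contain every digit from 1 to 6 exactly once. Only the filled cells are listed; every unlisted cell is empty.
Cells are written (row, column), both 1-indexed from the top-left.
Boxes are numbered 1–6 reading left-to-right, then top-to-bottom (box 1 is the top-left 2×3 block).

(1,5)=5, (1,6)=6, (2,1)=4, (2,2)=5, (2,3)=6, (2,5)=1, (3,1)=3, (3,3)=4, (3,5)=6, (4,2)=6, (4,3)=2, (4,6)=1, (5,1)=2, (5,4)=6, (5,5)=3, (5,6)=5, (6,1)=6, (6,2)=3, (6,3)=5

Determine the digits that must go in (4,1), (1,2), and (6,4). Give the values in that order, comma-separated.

5,2,1

For (4,1):
  Row 4 already contains {1, 2, 6}.
  Column 1 already contains {2, 3, 4, 6}.
  Its 2×3 block (box 3) already contains {2, 3, 4, 6}.
  The only value from 1–6 not eliminated is 5, so (4,1) = 5.
For (1,2):
  Consider where 2 can go in box 1.
  (1,1) is out (column 1 already has a 2).
  (1,3) is out (column 3 already has a 2).
  So the only cell in box 1 that can hold 2 is (1,2).
  So (1,2) = 2.
For (6,4):
  Consider where 1 can go in row 6.
  (6,5) is out (column 5 already has a 1).
  (6,6) is out (column 6 already has a 1).
  So the only cell in row 6 that can hold 1 is (6,4).
  So (6,4) = 1.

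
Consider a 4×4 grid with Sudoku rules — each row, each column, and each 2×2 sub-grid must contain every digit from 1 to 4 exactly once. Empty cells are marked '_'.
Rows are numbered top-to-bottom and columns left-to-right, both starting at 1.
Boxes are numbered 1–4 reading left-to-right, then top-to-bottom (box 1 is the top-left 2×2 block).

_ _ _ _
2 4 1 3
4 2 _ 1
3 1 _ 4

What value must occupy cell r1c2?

Row 1 already contains {}.
Column 2 already contains {1, 2, 4}.
Its 2×2 block (box 1) already contains {2, 4}.
The only value from 1–4 not eliminated is 3, so r1c2 = 3.

3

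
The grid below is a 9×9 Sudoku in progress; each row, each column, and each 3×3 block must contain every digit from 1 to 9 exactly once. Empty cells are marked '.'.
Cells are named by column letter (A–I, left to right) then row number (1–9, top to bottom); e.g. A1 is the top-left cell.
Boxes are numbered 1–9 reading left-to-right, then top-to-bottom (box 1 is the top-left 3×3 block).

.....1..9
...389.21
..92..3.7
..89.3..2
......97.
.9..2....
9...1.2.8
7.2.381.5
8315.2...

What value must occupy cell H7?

3

Cell H7 itself could take any of {3, 4, 6} by direct elimination.
Consider where 3 can go in box 9.
H8 is out (row 8 already has a 3).
G9 is out (row 9 already has a 3).
H9 is out (row 9 already has a 3).
I9 is out (row 9 already has a 3).
So the only cell in box 9 that can hold 3 is H7.
Therefore H7 = 3.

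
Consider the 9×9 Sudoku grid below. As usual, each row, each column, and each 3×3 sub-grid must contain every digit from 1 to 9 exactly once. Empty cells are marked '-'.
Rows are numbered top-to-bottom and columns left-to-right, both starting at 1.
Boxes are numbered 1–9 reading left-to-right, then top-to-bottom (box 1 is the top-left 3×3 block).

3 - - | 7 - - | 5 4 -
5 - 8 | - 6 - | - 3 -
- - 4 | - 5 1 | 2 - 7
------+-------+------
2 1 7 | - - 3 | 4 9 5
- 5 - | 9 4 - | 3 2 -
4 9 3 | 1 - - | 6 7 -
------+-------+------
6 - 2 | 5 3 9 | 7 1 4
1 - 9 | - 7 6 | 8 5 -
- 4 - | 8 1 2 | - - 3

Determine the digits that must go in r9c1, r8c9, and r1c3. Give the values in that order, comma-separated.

7,2,1

For r9c1:
  Row 9 already contains {1, 2, 3, 4, 8}.
  Column 1 already contains {1, 2, 3, 4, 5, 6}.
  Its 3×3 block (box 7) already contains {1, 2, 4, 6, 9}.
  The only value from 1–9 not eliminated is 7, so r9c1 = 7.
For r8c9:
  Row 8 already contains {1, 5, 6, 7, 8, 9}.
  Column 9 already contains {3, 4, 5, 7}.
  Its 3×3 block (box 9) already contains {1, 3, 4, 5, 7, 8}.
  The only value from 1–9 not eliminated is 2, so r8c9 = 2.
For r1c3:
  Consider where 1 can go in column 3.
  r5c3 is out (box 4 already has a 1).
  r9c3 is out (row 9 already has a 1).
  So the only cell in column 3 that can hold 1 is r1c3.
  So r1c3 = 1.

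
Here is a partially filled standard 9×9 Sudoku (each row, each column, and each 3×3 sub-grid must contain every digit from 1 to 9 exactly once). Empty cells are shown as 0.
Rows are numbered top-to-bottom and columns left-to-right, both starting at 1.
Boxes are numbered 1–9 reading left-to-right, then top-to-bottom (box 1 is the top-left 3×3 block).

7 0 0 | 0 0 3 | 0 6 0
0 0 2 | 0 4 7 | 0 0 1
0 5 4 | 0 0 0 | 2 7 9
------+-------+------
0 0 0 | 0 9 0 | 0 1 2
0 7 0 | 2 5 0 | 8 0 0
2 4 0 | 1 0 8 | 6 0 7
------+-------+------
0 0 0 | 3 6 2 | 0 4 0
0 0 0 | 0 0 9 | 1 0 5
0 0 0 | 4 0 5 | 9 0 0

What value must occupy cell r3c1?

Cell r3c1 itself could take any of {1, 3, 6, 8} by direct elimination.
Consider where 3 can go in row 3.
r3c4 is out (column 4 already has a 3).
r3c5 is out (box 2 already has a 3).
r3c6 is out (column 6 already has a 3).
So the only cell in row 3 that can hold 3 is r3c1.
Therefore r3c1 = 3.

3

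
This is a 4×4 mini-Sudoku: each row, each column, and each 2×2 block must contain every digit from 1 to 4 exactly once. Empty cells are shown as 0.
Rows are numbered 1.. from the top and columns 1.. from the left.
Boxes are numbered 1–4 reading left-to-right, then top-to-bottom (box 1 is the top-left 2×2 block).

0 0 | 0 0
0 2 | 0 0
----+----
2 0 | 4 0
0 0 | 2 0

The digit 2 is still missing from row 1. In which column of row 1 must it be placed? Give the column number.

Consider where 2 can go in row 1.
row 1, column 1 is out (column 1 already has a 2).
row 1, column 2 is out (column 2 already has a 2).
row 1, column 3 is out (column 3 already has a 2).
So the only cell in row 1 that can hold 2 is row 1, column 4.
That is column 4.

4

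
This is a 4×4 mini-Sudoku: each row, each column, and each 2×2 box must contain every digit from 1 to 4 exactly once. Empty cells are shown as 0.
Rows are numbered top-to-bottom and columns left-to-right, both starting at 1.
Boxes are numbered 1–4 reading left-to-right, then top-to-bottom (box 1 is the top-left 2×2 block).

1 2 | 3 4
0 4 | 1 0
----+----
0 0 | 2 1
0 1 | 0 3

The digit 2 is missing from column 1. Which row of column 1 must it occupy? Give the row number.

4

Consider where 2 can go in column 1.
R2C1 is out (box 1 already has a 2).
R3C1 is out (row 3 already has a 2).
So the only cell in column 1 that can hold 2 is R4C1.
That is row 4.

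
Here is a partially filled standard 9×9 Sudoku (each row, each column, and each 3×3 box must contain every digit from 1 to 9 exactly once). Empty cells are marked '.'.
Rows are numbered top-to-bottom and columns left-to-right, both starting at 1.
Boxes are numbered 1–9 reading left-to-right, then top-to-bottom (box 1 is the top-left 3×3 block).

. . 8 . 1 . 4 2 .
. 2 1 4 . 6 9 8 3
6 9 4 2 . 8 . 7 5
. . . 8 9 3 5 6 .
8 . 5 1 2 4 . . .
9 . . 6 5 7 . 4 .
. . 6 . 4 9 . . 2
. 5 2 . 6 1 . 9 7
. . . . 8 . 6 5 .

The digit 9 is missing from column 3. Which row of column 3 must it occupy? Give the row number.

9

Consider where 9 can go in column 3.
r4c3 is out (row 4 already has a 9).
r6c3 is out (row 6 already has a 9).
So the only cell in column 3 that can hold 9 is r9c3.
That is row 9.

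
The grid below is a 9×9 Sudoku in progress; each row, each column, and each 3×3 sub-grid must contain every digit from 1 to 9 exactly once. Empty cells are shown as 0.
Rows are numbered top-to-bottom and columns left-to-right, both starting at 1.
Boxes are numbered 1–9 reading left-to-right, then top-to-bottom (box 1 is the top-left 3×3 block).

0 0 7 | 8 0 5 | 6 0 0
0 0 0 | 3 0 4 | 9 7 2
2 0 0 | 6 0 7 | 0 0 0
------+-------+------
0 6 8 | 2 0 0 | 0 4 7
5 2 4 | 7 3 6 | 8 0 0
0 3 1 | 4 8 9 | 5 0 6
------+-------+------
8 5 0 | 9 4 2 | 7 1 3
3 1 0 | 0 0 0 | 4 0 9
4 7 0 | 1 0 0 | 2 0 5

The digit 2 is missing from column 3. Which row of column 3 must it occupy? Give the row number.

Consider where 2 can go in column 3.
R2C3 is out (row 2 already has a 2).
R3C3 is out (row 3 already has a 2).
R7C3 is out (row 7 already has a 2).
R9C3 is out (row 9 already has a 2).
So the only cell in column 3 that can hold 2 is R8C3.
That is row 8.

8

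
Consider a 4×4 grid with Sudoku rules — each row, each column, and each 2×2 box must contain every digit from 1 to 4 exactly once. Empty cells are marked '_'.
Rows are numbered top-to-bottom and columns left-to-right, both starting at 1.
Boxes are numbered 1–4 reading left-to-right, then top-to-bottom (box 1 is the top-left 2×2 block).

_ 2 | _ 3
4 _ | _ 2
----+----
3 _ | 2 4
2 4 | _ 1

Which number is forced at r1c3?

4

Cell r1c3 itself could take any of {1, 4} by direct elimination.
Consider where 4 can go in row 1.
r1c1 is out (column 1 already has a 4).
So the only cell in row 1 that can hold 4 is r1c3.
Therefore r1c3 = 4.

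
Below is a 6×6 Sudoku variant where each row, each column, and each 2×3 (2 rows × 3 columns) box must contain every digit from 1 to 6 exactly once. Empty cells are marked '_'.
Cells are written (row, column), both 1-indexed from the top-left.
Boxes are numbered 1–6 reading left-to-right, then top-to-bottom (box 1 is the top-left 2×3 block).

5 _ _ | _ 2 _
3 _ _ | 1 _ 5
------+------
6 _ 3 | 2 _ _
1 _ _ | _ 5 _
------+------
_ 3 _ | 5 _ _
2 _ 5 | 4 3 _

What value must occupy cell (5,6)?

Cell (5,6) itself could take any of {1, 2, 6} by direct elimination.
Consider where 2 can go in column 6.
(1,6) is out (row 1 already has a 2).
(3,6) is out (row 3 already has a 2).
(4,6) is out (box 4 already has a 2).
(6,6) is out (row 6 already has a 2).
So the only cell in column 6 that can hold 2 is (5,6).
Therefore (5,6) = 2.

2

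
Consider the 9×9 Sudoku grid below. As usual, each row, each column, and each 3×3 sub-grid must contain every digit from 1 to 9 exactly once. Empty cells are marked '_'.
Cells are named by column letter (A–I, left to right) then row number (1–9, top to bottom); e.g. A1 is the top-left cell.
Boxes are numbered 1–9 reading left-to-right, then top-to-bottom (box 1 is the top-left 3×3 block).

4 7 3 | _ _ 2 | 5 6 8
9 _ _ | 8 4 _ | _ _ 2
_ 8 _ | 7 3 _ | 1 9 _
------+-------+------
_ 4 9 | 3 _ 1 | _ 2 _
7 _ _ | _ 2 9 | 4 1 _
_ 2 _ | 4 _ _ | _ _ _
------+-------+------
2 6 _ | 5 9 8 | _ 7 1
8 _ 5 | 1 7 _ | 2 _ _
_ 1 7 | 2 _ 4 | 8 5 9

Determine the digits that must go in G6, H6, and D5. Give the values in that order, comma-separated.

9,8,6

For G6:
  Consider where 9 can go in row 6.
  A6 is out (column A already has a 9). C6 is out (column C already has a 9). E6 is out (column E already has a 9). F6 is out (column F already has a 9). The remaining empty cells in row 6 are similarly blocked.
  So the only cell in row 6 that can hold 9 is G6.
  So G6 = 9.
For H6:
  Consider where 8 can go in column H.
  H2 is out (row 2 already has a 8).
  H8 is out (row 8 already has a 8).
  So the only cell in column H that can hold 8 is H6.
  So H6 = 8.
For D5:
  Row 5 already contains {1, 2, 4, 7, 9}.
  Column D already contains {1, 2, 3, 4, 5, 7, 8}.
  Its 3×3 block (box 5) already contains {1, 2, 3, 4, 9}.
  The only value from 1–9 not eliminated is 6, so D5 = 6.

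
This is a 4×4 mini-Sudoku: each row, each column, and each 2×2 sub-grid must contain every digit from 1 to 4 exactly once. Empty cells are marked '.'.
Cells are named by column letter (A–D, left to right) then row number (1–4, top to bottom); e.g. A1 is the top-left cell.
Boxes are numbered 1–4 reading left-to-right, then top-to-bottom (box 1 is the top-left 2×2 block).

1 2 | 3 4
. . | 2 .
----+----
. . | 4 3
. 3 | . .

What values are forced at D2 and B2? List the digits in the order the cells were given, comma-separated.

For D2:
  Row 2 already contains {2}.
  Column D already contains {3, 4}.
  Its 2×2 block (box 2) already contains {2, 3, 4}.
  The only value from 1–4 not eliminated is 1, so D2 = 1.
For B2:
  Row 2 already contains {2}.
  Column B already contains {2, 3}.
  Its 2×2 block (box 1) already contains {1, 2}.
  The only value from 1–4 not eliminated is 4, so B2 = 4.

1,4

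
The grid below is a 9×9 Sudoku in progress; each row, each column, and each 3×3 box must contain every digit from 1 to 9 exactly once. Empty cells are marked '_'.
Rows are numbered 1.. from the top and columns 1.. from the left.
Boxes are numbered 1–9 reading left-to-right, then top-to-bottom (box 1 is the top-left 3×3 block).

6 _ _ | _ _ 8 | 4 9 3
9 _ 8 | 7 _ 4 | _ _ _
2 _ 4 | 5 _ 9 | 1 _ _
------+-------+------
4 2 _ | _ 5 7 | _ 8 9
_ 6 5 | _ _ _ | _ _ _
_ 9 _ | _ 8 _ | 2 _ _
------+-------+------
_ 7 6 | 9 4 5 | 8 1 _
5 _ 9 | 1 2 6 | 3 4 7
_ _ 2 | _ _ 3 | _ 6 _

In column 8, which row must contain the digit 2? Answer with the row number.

2

Consider where 2 can go in column 8.
row 3, column 8 is out (row 3 already has a 2).
row 5, column 8 is out (box 6 already has a 2).
row 6, column 8 is out (row 6 already has a 2).
So the only cell in column 8 that can hold 2 is row 2, column 8.
That is row 2.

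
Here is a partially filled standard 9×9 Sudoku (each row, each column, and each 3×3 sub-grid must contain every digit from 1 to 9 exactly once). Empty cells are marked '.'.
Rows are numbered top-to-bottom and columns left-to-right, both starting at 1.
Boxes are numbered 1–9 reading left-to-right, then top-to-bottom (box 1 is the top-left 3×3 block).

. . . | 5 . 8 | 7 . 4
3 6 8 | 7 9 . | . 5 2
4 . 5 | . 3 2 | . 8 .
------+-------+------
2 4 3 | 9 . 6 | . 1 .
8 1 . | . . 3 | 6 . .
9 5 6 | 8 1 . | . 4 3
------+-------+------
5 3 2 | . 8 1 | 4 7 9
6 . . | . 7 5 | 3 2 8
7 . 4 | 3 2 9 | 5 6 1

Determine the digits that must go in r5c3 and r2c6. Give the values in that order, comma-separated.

For r5c3:
  Row 5 already contains {1, 3, 6, 8}.
  Column 3 already contains {2, 3, 4, 5, 6, 8}.
  Its 3×3 block (box 4) already contains {1, 2, 3, 4, 5, 6, 8, 9}.
  The only value from 1–9 not eliminated is 7, so r5c3 = 7.
For r2c6:
  Row 2 already contains {2, 3, 5, 6, 7, 8, 9}.
  Column 6 already contains {1, 2, 3, 5, 6, 8, 9}.
  Its 3×3 block (box 2) already contains {2, 3, 5, 7, 8, 9}.
  The only value from 1–9 not eliminated is 4, so r2c6 = 4.

7,4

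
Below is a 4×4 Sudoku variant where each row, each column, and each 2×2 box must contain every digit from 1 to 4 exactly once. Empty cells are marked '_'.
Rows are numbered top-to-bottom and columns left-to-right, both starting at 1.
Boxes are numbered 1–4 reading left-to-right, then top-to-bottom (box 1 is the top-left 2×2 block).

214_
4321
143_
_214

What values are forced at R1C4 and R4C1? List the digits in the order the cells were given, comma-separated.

3,3

For R1C4:
  Row 1 already contains {1, 2, 4}.
  Column 4 already contains {1, 4}.
  Its 2×2 block (box 2) already contains {1, 2, 4}.
  The only value from 1–4 not eliminated is 3, so R1C4 = 3.
For R4C1:
  Row 4 already contains {1, 2, 4}.
  Column 1 already contains {1, 2, 4}.
  Its 2×2 block (box 3) already contains {1, 2, 4}.
  The only value from 1–4 not eliminated is 3, so R4C1 = 3.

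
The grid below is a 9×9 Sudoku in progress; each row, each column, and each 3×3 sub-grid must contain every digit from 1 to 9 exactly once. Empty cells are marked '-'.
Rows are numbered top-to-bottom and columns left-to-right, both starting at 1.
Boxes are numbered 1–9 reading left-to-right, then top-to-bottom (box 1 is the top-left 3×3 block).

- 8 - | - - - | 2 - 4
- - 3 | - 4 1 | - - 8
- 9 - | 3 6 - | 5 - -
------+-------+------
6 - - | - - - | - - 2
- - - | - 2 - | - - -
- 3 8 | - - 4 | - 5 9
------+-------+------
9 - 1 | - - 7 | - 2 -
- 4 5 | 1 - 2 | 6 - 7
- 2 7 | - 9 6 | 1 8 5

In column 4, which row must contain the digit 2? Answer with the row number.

Consider where 2 can go in column 4.
R1C4 is out (row 1 already has a 2). R4C4 is out (row 4 already has a 2). R5C4 is out (row 5 already has a 2). R6C4 is out (box 5 already has a 2). The remaining empty cells in column 4 are similarly blocked.
So the only cell in column 4 that can hold 2 is R2C4.
That is row 2.

2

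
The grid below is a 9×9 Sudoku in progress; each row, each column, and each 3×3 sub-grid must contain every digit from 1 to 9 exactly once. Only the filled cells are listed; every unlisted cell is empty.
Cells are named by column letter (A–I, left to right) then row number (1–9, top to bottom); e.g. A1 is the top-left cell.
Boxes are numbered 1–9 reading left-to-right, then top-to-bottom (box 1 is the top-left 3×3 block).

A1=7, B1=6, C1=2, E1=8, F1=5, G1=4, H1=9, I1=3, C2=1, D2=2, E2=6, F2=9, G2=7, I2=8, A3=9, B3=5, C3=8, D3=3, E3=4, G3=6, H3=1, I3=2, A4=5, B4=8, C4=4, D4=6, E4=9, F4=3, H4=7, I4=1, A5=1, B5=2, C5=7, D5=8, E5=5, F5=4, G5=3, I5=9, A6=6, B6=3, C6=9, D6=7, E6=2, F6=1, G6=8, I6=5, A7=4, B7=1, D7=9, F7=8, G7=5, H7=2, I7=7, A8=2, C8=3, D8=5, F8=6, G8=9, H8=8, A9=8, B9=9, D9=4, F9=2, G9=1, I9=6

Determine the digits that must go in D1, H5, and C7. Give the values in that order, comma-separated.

1,6,6

For D1:
  Row 1 already contains {2, 3, 4, 5, 6, 7, 8, 9}.
  Column D already contains {2, 3, 4, 5, 6, 7, 8, 9}.
  Its 3×3 block (box 2) already contains {2, 3, 4, 5, 6, 8, 9}.
  The only value from 1–9 not eliminated is 1, so D1 = 1.
For H5:
  Row 5 already contains {1, 2, 3, 4, 5, 7, 8, 9}.
  Column H already contains {1, 2, 7, 8, 9}.
  Its 3×3 block (box 6) already contains {1, 3, 5, 7, 8, 9}.
  The only value from 1–9 not eliminated is 6, so H5 = 6.
For C7:
  Row 7 already contains {1, 2, 4, 5, 7, 8, 9}.
  Column C already contains {1, 2, 3, 4, 7, 8, 9}.
  Its 3×3 block (box 7) already contains {1, 2, 3, 4, 8, 9}.
  The only value from 1–9 not eliminated is 6, so C7 = 6.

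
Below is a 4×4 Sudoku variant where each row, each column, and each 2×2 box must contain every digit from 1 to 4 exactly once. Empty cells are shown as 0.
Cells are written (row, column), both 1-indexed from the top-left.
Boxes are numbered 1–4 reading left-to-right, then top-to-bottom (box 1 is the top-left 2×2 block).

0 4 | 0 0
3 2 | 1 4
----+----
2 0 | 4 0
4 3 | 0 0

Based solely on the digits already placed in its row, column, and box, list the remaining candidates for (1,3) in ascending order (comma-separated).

Row 1 already contains {4}.
Column 3 already contains {1, 4}.
Its 2×2 block (box 2) already contains {1, 4}.
Removing those from 1–4 leaves {2, 3} as the candidates for (1,3).

2,3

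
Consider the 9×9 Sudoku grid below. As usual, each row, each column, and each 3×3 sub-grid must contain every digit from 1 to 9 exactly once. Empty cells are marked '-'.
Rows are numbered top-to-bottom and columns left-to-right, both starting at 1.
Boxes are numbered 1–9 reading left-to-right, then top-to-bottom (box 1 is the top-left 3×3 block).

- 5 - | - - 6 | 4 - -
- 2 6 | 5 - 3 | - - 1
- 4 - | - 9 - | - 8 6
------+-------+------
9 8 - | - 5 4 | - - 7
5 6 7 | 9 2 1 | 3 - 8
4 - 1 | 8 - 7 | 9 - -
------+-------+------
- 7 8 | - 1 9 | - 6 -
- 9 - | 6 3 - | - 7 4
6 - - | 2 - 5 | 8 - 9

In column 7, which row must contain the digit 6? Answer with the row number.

4

Consider where 6 can go in column 7.
r2c7 is out (row 2 already has a 6).
r3c7 is out (row 3 already has a 6).
r7c7 is out (row 7 already has a 6).
r8c7 is out (row 8 already has a 6).
So the only cell in column 7 that can hold 6 is r4c7.
That is row 4.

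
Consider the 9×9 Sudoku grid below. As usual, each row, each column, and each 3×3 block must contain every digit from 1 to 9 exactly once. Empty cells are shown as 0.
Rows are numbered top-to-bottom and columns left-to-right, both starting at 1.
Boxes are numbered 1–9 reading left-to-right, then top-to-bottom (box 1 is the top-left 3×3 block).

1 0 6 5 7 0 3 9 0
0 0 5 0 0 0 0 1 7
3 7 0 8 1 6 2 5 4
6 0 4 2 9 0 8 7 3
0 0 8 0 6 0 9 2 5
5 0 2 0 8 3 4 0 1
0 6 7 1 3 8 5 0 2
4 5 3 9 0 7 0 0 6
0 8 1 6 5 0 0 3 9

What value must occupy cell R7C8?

Row 7 already contains {1, 2, 3, 5, 6, 7, 8}.
Column 8 already contains {1, 2, 3, 5, 7, 9}.
Its 3×3 block (box 9) already contains {2, 3, 5, 6, 9}.
The only value from 1–9 not eliminated is 4, so R7C8 = 4.

4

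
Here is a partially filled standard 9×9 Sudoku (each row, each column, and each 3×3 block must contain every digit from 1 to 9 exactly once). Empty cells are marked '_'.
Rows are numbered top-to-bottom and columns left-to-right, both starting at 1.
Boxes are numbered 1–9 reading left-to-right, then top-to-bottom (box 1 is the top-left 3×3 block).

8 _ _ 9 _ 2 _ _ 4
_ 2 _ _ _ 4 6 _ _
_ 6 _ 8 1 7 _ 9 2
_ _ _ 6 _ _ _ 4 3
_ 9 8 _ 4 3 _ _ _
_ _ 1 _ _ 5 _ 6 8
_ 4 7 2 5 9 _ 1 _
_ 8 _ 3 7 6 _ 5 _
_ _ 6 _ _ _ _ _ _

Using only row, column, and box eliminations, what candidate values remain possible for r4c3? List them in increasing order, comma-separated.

2,5

Row 4 already contains {3, 4, 6}.
Column 3 already contains {1, 6, 7, 8}.
Its 3×3 block (box 4) already contains {1, 8, 9}.
Removing those from 1–9 leaves {2, 5} as the candidates for r4c3.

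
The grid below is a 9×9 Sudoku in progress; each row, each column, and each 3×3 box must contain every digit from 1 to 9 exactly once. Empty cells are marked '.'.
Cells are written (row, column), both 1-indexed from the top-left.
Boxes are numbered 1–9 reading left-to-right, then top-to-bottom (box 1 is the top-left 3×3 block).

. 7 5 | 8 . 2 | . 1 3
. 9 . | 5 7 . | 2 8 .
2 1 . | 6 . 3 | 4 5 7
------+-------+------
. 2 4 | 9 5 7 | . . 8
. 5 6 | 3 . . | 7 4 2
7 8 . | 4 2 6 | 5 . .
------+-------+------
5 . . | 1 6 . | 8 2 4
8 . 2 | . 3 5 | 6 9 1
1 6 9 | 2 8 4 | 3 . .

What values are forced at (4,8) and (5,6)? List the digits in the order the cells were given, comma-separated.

For (4,8):
  Consider where 6 can go in row 4.
  (4,1) is out (box 4 already has a 6).
  (4,7) is out (column 7 already has a 6).
  So the only cell in row 4 that can hold 6 is (4,8).
  So (4,8) = 6.
For (5,6):
  Consider where 8 can go in row 5.
  (5,1) is out (column 1 already has a 8).
  (5,5) is out (column 5 already has a 8).
  So the only cell in row 5 that can hold 8 is (5,6).
  So (5,6) = 8.

6,8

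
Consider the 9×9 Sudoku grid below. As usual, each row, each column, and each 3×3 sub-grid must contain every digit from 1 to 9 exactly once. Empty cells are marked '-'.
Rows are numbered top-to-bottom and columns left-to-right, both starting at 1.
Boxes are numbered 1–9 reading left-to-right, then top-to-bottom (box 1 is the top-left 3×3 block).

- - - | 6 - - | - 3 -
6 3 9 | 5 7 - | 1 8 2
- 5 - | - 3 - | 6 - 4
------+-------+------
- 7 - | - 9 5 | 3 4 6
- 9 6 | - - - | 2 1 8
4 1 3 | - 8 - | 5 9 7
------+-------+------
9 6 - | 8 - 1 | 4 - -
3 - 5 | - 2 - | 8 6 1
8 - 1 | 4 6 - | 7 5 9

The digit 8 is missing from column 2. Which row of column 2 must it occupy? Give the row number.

Consider where 8 can go in column 2.
R8C2 is out (row 8 already has a 8).
R9C2 is out (row 9 already has a 8).
So the only cell in column 2 that can hold 8 is R1C2.
That is row 1.

1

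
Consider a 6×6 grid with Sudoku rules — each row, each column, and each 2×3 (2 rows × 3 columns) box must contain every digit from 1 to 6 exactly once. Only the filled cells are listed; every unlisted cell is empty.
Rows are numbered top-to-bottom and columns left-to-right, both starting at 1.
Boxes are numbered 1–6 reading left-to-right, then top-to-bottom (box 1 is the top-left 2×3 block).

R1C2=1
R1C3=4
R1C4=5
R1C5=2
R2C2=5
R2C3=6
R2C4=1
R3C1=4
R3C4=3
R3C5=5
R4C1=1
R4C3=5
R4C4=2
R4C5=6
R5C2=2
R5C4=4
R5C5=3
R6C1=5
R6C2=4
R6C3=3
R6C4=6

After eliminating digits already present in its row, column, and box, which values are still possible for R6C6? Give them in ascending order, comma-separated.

Row 6 already contains {3, 4, 5, 6}.
Column 6 already contains {}.
Its 2×3 block (box 6) already contains {3, 4, 6}.
Removing those from 1–6 leaves {1, 2} as the candidates for R6C6.

1,2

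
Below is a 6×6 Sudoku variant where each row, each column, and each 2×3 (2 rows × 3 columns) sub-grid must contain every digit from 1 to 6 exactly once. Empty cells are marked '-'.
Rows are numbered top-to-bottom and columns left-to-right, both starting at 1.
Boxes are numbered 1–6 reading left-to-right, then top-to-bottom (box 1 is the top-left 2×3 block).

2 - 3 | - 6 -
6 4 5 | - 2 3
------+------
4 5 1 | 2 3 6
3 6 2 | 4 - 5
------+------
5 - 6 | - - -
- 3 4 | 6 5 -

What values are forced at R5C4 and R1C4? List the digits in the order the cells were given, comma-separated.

3,5

For R5C4:
  Consider where 3 can go in column 4.
  R1C4 is out (row 1 already has a 3).
  R2C4 is out (row 2 already has a 3).
  So the only cell in column 4 that can hold 3 is R5C4.
  So R5C4 = 3.
For R1C4:
  Consider where 5 can go in row 1.
  R1C2 is out (column 2 already has a 5).
  R1C6 is out (column 6 already has a 5).
  So the only cell in row 1 that can hold 5 is R1C4.
  So R1C4 = 5.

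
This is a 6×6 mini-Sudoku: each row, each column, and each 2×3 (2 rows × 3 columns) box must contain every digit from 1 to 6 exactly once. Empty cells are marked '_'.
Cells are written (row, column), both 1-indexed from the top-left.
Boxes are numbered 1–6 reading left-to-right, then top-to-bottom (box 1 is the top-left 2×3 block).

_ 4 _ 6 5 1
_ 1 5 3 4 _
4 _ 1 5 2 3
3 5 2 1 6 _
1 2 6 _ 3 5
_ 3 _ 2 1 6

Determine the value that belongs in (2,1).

6

Cell (2,1) itself could take any of {2, 6} by direct elimination.
Consider where 6 can go in row 2.
(2,6) is out (column 6 already has a 6).
So the only cell in row 2 that can hold 6 is (2,1).
Therefore (2,1) = 6.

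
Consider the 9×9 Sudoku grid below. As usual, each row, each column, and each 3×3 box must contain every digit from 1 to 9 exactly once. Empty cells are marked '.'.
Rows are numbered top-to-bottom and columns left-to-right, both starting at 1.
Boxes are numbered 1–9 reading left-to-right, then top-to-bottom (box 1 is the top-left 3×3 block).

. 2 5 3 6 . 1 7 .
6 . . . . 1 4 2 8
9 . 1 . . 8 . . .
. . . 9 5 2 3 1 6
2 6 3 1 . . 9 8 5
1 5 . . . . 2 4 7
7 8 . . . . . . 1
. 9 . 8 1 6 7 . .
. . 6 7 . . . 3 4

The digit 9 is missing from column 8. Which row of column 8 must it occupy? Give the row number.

Consider where 9 can go in column 8.
r3c8 is out (row 3 already has a 9).
r8c8 is out (row 8 already has a 9).
So the only cell in column 8 that can hold 9 is r7c8.
That is row 7.

7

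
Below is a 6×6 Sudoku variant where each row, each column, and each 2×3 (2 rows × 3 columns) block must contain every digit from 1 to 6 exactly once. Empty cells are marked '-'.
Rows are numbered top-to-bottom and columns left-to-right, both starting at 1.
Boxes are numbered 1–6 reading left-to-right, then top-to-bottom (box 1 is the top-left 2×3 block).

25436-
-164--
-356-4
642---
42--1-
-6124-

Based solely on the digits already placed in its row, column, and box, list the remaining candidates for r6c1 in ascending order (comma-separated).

3,5

Row 6 already contains {1, 2, 4, 6}.
Column 1 already contains {2, 4, 6}.
Its 2×3 block (box 5) already contains {1, 2, 4, 6}.
Removing those from 1–6 leaves {3, 5} as the candidates for r6c1.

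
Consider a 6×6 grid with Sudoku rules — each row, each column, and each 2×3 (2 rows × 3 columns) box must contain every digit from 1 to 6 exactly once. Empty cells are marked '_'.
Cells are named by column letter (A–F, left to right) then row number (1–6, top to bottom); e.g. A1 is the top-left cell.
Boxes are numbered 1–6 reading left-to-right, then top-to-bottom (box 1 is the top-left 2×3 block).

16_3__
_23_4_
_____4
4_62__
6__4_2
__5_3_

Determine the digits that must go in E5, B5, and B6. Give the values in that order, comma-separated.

5,3,4

For E5:
  Consider where 5 can go in box 6.
  D6 is out (row 6 already has a 5).
  F6 is out (row 6 already has a 5).
  So the only cell in box 6 that can hold 5 is E5.
  So E5 = 5.
For B5:
  Consider where 3 can go in box 5.
  C5 is out (column C already has a 3).
  A6 is out (row 6 already has a 3).
  B6 is out (row 6 already has a 3).
  So the only cell in box 5 that can hold 3 is B5.
  So B5 = 3.
For B6:
  Consider where 4 can go in column B.
  B3 is out (row 3 already has a 4).
  B4 is out (row 4 already has a 4).
  B5 is out (row 5 already has a 4).
  So the only cell in column B that can hold 4 is B6.
  So B6 = 4.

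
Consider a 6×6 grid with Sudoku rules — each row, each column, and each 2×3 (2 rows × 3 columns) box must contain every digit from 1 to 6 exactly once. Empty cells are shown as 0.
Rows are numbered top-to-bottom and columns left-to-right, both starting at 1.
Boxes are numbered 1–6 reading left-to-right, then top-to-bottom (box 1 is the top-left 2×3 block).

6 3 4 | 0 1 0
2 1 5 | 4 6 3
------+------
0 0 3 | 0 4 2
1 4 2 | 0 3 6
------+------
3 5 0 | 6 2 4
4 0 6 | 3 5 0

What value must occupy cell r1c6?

Row 1 already contains {1, 3, 4, 6}.
Column 6 already contains {2, 3, 4, 6}.
Its 2×3 block (box 2) already contains {1, 3, 4, 6}.
The only value from 1–6 not eliminated is 5, so r1c6 = 5.

5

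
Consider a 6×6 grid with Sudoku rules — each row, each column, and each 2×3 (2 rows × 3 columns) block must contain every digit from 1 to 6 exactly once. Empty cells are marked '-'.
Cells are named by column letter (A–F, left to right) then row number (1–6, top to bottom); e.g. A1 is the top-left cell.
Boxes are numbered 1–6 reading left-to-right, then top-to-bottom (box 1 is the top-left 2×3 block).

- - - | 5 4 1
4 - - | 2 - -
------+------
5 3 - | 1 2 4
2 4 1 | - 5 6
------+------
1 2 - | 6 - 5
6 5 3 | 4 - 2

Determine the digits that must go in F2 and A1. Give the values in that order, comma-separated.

For F2:
  Row 2 already contains {2, 4}.
  Column F already contains {1, 2, 4, 5, 6}.
  Its 2×3 block (box 2) already contains {1, 2, 4, 5}.
  The only value from 1–6 not eliminated is 3, so F2 = 3.
For A1:
  Row 1 already contains {1, 4, 5}.
  Column A already contains {1, 2, 4, 5, 6}.
  Its 2×3 block (box 1) already contains {4}.
  The only value from 1–6 not eliminated is 3, so A1 = 3.

3,3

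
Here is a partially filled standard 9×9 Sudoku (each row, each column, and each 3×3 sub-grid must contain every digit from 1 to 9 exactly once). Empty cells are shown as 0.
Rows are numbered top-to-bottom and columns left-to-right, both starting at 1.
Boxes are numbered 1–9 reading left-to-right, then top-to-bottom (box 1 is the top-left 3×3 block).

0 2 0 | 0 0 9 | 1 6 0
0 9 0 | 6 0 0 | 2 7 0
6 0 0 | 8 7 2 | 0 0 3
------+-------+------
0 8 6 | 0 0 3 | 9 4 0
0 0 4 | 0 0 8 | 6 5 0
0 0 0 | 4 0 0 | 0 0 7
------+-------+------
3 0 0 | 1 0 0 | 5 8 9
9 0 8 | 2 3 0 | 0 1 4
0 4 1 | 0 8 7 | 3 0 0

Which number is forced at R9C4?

Cell R9C4 itself could take any of {5, 9} by direct elimination.
Consider where 9 can go in box 8.
R7C5 is out (row 7 already has a 9).
R7C6 is out (row 7 already has a 9).
R8C6 is out (row 8 already has a 9).
So the only cell in box 8 that can hold 9 is R9C4.
Therefore R9C4 = 9.

9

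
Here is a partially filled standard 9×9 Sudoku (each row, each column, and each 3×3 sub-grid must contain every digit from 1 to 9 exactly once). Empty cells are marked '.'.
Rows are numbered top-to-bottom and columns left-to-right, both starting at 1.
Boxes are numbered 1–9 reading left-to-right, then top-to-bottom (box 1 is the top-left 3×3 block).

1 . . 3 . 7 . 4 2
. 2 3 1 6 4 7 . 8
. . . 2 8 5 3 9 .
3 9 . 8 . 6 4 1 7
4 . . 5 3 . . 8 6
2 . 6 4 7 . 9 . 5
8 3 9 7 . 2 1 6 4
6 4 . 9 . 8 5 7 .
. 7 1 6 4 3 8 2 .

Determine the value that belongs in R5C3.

Row 5 already contains {3, 4, 5, 6, 8}.
Column 3 already contains {1, 3, 6, 9}.
Its 3×3 block (box 4) already contains {2, 3, 4, 6, 9}.
The only value from 1–9 not eliminated is 7, so R5C3 = 7.

7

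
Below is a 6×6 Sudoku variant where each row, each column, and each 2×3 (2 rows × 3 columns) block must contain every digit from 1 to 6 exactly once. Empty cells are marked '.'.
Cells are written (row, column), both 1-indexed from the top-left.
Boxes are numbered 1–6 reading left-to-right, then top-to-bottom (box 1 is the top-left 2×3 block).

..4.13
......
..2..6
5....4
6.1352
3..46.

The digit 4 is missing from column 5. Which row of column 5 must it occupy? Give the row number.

2

Consider where 4 can go in column 5.
(3,5) is out (box 4 already has a 4).
(4,5) is out (row 4 already has a 4).
So the only cell in column 5 that can hold 4 is (2,5).
That is row 2.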